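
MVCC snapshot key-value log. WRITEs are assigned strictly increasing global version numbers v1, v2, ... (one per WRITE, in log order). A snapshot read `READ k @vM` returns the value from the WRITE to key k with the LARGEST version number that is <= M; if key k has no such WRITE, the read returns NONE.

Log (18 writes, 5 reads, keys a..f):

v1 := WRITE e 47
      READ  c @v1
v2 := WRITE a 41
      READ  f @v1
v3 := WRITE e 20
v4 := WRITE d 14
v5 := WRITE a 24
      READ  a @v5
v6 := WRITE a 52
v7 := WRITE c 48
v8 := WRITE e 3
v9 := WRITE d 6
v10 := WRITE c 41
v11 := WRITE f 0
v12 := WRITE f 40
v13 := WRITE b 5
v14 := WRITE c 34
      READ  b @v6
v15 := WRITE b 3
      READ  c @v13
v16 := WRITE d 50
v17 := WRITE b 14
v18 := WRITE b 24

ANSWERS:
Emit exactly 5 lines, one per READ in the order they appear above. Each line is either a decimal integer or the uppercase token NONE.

Answer: NONE
NONE
24
NONE
41

Derivation:
v1: WRITE e=47  (e history now [(1, 47)])
READ c @v1: history=[] -> no version <= 1 -> NONE
v2: WRITE a=41  (a history now [(2, 41)])
READ f @v1: history=[] -> no version <= 1 -> NONE
v3: WRITE e=20  (e history now [(1, 47), (3, 20)])
v4: WRITE d=14  (d history now [(4, 14)])
v5: WRITE a=24  (a history now [(2, 41), (5, 24)])
READ a @v5: history=[(2, 41), (5, 24)] -> pick v5 -> 24
v6: WRITE a=52  (a history now [(2, 41), (5, 24), (6, 52)])
v7: WRITE c=48  (c history now [(7, 48)])
v8: WRITE e=3  (e history now [(1, 47), (3, 20), (8, 3)])
v9: WRITE d=6  (d history now [(4, 14), (9, 6)])
v10: WRITE c=41  (c history now [(7, 48), (10, 41)])
v11: WRITE f=0  (f history now [(11, 0)])
v12: WRITE f=40  (f history now [(11, 0), (12, 40)])
v13: WRITE b=5  (b history now [(13, 5)])
v14: WRITE c=34  (c history now [(7, 48), (10, 41), (14, 34)])
READ b @v6: history=[(13, 5)] -> no version <= 6 -> NONE
v15: WRITE b=3  (b history now [(13, 5), (15, 3)])
READ c @v13: history=[(7, 48), (10, 41), (14, 34)] -> pick v10 -> 41
v16: WRITE d=50  (d history now [(4, 14), (9, 6), (16, 50)])
v17: WRITE b=14  (b history now [(13, 5), (15, 3), (17, 14)])
v18: WRITE b=24  (b history now [(13, 5), (15, 3), (17, 14), (18, 24)])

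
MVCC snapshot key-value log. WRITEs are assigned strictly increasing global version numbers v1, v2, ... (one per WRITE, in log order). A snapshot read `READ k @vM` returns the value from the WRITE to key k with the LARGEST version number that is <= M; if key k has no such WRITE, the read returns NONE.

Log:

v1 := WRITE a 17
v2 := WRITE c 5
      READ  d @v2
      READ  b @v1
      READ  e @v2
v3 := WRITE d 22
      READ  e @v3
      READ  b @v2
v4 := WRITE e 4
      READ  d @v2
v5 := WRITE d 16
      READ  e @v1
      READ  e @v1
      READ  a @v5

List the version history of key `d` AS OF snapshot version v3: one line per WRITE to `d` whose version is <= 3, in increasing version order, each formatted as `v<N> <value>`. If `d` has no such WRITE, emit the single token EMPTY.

Answer: v3 22

Derivation:
Scan writes for key=d with version <= 3:
  v1 WRITE a 17 -> skip
  v2 WRITE c 5 -> skip
  v3 WRITE d 22 -> keep
  v4 WRITE e 4 -> skip
  v5 WRITE d 16 -> drop (> snap)
Collected: [(3, 22)]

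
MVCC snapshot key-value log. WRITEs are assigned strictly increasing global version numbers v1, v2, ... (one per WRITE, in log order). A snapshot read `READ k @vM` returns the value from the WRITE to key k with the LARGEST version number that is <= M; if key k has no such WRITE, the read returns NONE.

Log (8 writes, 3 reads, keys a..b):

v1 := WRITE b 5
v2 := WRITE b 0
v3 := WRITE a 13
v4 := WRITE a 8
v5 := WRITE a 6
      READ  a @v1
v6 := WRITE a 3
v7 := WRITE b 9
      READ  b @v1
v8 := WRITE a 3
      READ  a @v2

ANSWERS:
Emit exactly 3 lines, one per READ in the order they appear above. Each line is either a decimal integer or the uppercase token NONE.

v1: WRITE b=5  (b history now [(1, 5)])
v2: WRITE b=0  (b history now [(1, 5), (2, 0)])
v3: WRITE a=13  (a history now [(3, 13)])
v4: WRITE a=8  (a history now [(3, 13), (4, 8)])
v5: WRITE a=6  (a history now [(3, 13), (4, 8), (5, 6)])
READ a @v1: history=[(3, 13), (4, 8), (5, 6)] -> no version <= 1 -> NONE
v6: WRITE a=3  (a history now [(3, 13), (4, 8), (5, 6), (6, 3)])
v7: WRITE b=9  (b history now [(1, 5), (2, 0), (7, 9)])
READ b @v1: history=[(1, 5), (2, 0), (7, 9)] -> pick v1 -> 5
v8: WRITE a=3  (a history now [(3, 13), (4, 8), (5, 6), (6, 3), (8, 3)])
READ a @v2: history=[(3, 13), (4, 8), (5, 6), (6, 3), (8, 3)] -> no version <= 2 -> NONE

Answer: NONE
5
NONE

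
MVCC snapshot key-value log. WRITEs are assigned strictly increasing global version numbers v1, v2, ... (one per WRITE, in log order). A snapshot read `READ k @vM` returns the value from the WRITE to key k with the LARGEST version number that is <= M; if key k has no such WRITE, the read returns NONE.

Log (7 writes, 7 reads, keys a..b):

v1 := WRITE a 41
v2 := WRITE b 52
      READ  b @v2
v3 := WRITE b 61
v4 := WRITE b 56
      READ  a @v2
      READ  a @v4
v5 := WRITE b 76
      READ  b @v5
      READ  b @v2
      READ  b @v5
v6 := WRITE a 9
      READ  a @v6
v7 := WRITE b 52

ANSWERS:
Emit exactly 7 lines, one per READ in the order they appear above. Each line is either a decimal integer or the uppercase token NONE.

v1: WRITE a=41  (a history now [(1, 41)])
v2: WRITE b=52  (b history now [(2, 52)])
READ b @v2: history=[(2, 52)] -> pick v2 -> 52
v3: WRITE b=61  (b history now [(2, 52), (3, 61)])
v4: WRITE b=56  (b history now [(2, 52), (3, 61), (4, 56)])
READ a @v2: history=[(1, 41)] -> pick v1 -> 41
READ a @v4: history=[(1, 41)] -> pick v1 -> 41
v5: WRITE b=76  (b history now [(2, 52), (3, 61), (4, 56), (5, 76)])
READ b @v5: history=[(2, 52), (3, 61), (4, 56), (5, 76)] -> pick v5 -> 76
READ b @v2: history=[(2, 52), (3, 61), (4, 56), (5, 76)] -> pick v2 -> 52
READ b @v5: history=[(2, 52), (3, 61), (4, 56), (5, 76)] -> pick v5 -> 76
v6: WRITE a=9  (a history now [(1, 41), (6, 9)])
READ a @v6: history=[(1, 41), (6, 9)] -> pick v6 -> 9
v7: WRITE b=52  (b history now [(2, 52), (3, 61), (4, 56), (5, 76), (7, 52)])

Answer: 52
41
41
76
52
76
9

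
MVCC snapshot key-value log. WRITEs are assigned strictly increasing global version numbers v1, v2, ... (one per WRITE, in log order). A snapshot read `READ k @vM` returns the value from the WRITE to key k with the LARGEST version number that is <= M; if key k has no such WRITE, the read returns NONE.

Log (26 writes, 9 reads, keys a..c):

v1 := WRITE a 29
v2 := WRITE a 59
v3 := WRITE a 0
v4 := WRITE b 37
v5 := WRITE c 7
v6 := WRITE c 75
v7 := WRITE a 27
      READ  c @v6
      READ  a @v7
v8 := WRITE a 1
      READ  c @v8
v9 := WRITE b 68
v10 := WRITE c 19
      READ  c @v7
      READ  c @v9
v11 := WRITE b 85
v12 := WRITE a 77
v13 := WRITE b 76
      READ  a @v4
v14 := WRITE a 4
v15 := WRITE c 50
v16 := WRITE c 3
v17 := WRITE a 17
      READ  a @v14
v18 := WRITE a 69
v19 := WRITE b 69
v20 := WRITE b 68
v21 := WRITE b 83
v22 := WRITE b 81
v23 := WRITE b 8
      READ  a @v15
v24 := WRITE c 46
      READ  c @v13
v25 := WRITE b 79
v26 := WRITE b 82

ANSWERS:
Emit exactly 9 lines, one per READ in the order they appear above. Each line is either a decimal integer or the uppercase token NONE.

v1: WRITE a=29  (a history now [(1, 29)])
v2: WRITE a=59  (a history now [(1, 29), (2, 59)])
v3: WRITE a=0  (a history now [(1, 29), (2, 59), (3, 0)])
v4: WRITE b=37  (b history now [(4, 37)])
v5: WRITE c=7  (c history now [(5, 7)])
v6: WRITE c=75  (c history now [(5, 7), (6, 75)])
v7: WRITE a=27  (a history now [(1, 29), (2, 59), (3, 0), (7, 27)])
READ c @v6: history=[(5, 7), (6, 75)] -> pick v6 -> 75
READ a @v7: history=[(1, 29), (2, 59), (3, 0), (7, 27)] -> pick v7 -> 27
v8: WRITE a=1  (a history now [(1, 29), (2, 59), (3, 0), (7, 27), (8, 1)])
READ c @v8: history=[(5, 7), (6, 75)] -> pick v6 -> 75
v9: WRITE b=68  (b history now [(4, 37), (9, 68)])
v10: WRITE c=19  (c history now [(5, 7), (6, 75), (10, 19)])
READ c @v7: history=[(5, 7), (6, 75), (10, 19)] -> pick v6 -> 75
READ c @v9: history=[(5, 7), (6, 75), (10, 19)] -> pick v6 -> 75
v11: WRITE b=85  (b history now [(4, 37), (9, 68), (11, 85)])
v12: WRITE a=77  (a history now [(1, 29), (2, 59), (3, 0), (7, 27), (8, 1), (12, 77)])
v13: WRITE b=76  (b history now [(4, 37), (9, 68), (11, 85), (13, 76)])
READ a @v4: history=[(1, 29), (2, 59), (3, 0), (7, 27), (8, 1), (12, 77)] -> pick v3 -> 0
v14: WRITE a=4  (a history now [(1, 29), (2, 59), (3, 0), (7, 27), (8, 1), (12, 77), (14, 4)])
v15: WRITE c=50  (c history now [(5, 7), (6, 75), (10, 19), (15, 50)])
v16: WRITE c=3  (c history now [(5, 7), (6, 75), (10, 19), (15, 50), (16, 3)])
v17: WRITE a=17  (a history now [(1, 29), (2, 59), (3, 0), (7, 27), (8, 1), (12, 77), (14, 4), (17, 17)])
READ a @v14: history=[(1, 29), (2, 59), (3, 0), (7, 27), (8, 1), (12, 77), (14, 4), (17, 17)] -> pick v14 -> 4
v18: WRITE a=69  (a history now [(1, 29), (2, 59), (3, 0), (7, 27), (8, 1), (12, 77), (14, 4), (17, 17), (18, 69)])
v19: WRITE b=69  (b history now [(4, 37), (9, 68), (11, 85), (13, 76), (19, 69)])
v20: WRITE b=68  (b history now [(4, 37), (9, 68), (11, 85), (13, 76), (19, 69), (20, 68)])
v21: WRITE b=83  (b history now [(4, 37), (9, 68), (11, 85), (13, 76), (19, 69), (20, 68), (21, 83)])
v22: WRITE b=81  (b history now [(4, 37), (9, 68), (11, 85), (13, 76), (19, 69), (20, 68), (21, 83), (22, 81)])
v23: WRITE b=8  (b history now [(4, 37), (9, 68), (11, 85), (13, 76), (19, 69), (20, 68), (21, 83), (22, 81), (23, 8)])
READ a @v15: history=[(1, 29), (2, 59), (3, 0), (7, 27), (8, 1), (12, 77), (14, 4), (17, 17), (18, 69)] -> pick v14 -> 4
v24: WRITE c=46  (c history now [(5, 7), (6, 75), (10, 19), (15, 50), (16, 3), (24, 46)])
READ c @v13: history=[(5, 7), (6, 75), (10, 19), (15, 50), (16, 3), (24, 46)] -> pick v10 -> 19
v25: WRITE b=79  (b history now [(4, 37), (9, 68), (11, 85), (13, 76), (19, 69), (20, 68), (21, 83), (22, 81), (23, 8), (25, 79)])
v26: WRITE b=82  (b history now [(4, 37), (9, 68), (11, 85), (13, 76), (19, 69), (20, 68), (21, 83), (22, 81), (23, 8), (25, 79), (26, 82)])

Answer: 75
27
75
75
75
0
4
4
19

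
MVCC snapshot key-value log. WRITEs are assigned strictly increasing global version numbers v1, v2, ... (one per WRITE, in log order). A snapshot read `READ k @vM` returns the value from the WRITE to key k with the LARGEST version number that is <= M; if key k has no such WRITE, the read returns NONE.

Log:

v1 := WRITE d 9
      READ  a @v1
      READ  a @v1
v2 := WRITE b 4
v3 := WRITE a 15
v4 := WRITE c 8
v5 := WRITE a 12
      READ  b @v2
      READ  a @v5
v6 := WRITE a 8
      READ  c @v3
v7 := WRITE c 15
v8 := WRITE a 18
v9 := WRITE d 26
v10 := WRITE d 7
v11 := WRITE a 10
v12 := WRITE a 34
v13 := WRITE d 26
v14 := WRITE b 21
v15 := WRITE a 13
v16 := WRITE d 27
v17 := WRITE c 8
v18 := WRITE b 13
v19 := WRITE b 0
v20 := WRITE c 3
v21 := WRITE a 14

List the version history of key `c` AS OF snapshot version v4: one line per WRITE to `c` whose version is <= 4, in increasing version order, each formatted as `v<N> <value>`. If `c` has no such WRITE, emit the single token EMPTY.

Answer: v4 8

Derivation:
Scan writes for key=c with version <= 4:
  v1 WRITE d 9 -> skip
  v2 WRITE b 4 -> skip
  v3 WRITE a 15 -> skip
  v4 WRITE c 8 -> keep
  v5 WRITE a 12 -> skip
  v6 WRITE a 8 -> skip
  v7 WRITE c 15 -> drop (> snap)
  v8 WRITE a 18 -> skip
  v9 WRITE d 26 -> skip
  v10 WRITE d 7 -> skip
  v11 WRITE a 10 -> skip
  v12 WRITE a 34 -> skip
  v13 WRITE d 26 -> skip
  v14 WRITE b 21 -> skip
  v15 WRITE a 13 -> skip
  v16 WRITE d 27 -> skip
  v17 WRITE c 8 -> drop (> snap)
  v18 WRITE b 13 -> skip
  v19 WRITE b 0 -> skip
  v20 WRITE c 3 -> drop (> snap)
  v21 WRITE a 14 -> skip
Collected: [(4, 8)]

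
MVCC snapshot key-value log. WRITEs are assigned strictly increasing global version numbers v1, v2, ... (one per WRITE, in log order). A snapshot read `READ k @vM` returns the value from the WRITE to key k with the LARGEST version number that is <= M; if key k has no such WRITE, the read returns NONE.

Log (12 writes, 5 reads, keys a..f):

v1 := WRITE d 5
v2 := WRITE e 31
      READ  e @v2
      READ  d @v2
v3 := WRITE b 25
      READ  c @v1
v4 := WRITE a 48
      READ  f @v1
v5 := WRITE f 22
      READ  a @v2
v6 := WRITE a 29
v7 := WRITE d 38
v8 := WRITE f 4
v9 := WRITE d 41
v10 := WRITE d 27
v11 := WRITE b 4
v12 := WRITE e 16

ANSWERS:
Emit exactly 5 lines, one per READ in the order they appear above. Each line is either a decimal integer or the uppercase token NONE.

v1: WRITE d=5  (d history now [(1, 5)])
v2: WRITE e=31  (e history now [(2, 31)])
READ e @v2: history=[(2, 31)] -> pick v2 -> 31
READ d @v2: history=[(1, 5)] -> pick v1 -> 5
v3: WRITE b=25  (b history now [(3, 25)])
READ c @v1: history=[] -> no version <= 1 -> NONE
v4: WRITE a=48  (a history now [(4, 48)])
READ f @v1: history=[] -> no version <= 1 -> NONE
v5: WRITE f=22  (f history now [(5, 22)])
READ a @v2: history=[(4, 48)] -> no version <= 2 -> NONE
v6: WRITE a=29  (a history now [(4, 48), (6, 29)])
v7: WRITE d=38  (d history now [(1, 5), (7, 38)])
v8: WRITE f=4  (f history now [(5, 22), (8, 4)])
v9: WRITE d=41  (d history now [(1, 5), (7, 38), (9, 41)])
v10: WRITE d=27  (d history now [(1, 5), (7, 38), (9, 41), (10, 27)])
v11: WRITE b=4  (b history now [(3, 25), (11, 4)])
v12: WRITE e=16  (e history now [(2, 31), (12, 16)])

Answer: 31
5
NONE
NONE
NONE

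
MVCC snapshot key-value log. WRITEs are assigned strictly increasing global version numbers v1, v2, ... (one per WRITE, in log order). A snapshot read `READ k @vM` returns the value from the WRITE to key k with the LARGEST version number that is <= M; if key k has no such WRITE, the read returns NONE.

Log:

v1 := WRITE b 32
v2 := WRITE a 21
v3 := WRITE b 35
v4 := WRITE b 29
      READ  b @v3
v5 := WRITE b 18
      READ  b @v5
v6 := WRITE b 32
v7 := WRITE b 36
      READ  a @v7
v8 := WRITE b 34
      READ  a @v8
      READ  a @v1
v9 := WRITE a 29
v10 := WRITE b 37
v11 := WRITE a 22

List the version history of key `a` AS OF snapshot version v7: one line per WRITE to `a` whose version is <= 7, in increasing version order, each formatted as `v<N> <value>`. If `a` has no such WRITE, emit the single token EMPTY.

Scan writes for key=a with version <= 7:
  v1 WRITE b 32 -> skip
  v2 WRITE a 21 -> keep
  v3 WRITE b 35 -> skip
  v4 WRITE b 29 -> skip
  v5 WRITE b 18 -> skip
  v6 WRITE b 32 -> skip
  v7 WRITE b 36 -> skip
  v8 WRITE b 34 -> skip
  v9 WRITE a 29 -> drop (> snap)
  v10 WRITE b 37 -> skip
  v11 WRITE a 22 -> drop (> snap)
Collected: [(2, 21)]

Answer: v2 21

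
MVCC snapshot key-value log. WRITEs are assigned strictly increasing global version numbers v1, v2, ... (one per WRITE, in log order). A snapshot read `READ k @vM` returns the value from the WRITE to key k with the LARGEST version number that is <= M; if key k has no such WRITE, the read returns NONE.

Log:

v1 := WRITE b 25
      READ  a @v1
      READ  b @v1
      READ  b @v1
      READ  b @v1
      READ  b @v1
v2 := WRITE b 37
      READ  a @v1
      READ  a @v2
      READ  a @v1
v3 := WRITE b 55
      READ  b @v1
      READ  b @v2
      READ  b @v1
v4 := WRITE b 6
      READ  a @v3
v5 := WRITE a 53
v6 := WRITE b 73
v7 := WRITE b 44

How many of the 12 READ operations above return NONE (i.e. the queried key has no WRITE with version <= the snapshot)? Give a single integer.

v1: WRITE b=25  (b history now [(1, 25)])
READ a @v1: history=[] -> no version <= 1 -> NONE
READ b @v1: history=[(1, 25)] -> pick v1 -> 25
READ b @v1: history=[(1, 25)] -> pick v1 -> 25
READ b @v1: history=[(1, 25)] -> pick v1 -> 25
READ b @v1: history=[(1, 25)] -> pick v1 -> 25
v2: WRITE b=37  (b history now [(1, 25), (2, 37)])
READ a @v1: history=[] -> no version <= 1 -> NONE
READ a @v2: history=[] -> no version <= 2 -> NONE
READ a @v1: history=[] -> no version <= 1 -> NONE
v3: WRITE b=55  (b history now [(1, 25), (2, 37), (3, 55)])
READ b @v1: history=[(1, 25), (2, 37), (3, 55)] -> pick v1 -> 25
READ b @v2: history=[(1, 25), (2, 37), (3, 55)] -> pick v2 -> 37
READ b @v1: history=[(1, 25), (2, 37), (3, 55)] -> pick v1 -> 25
v4: WRITE b=6  (b history now [(1, 25), (2, 37), (3, 55), (4, 6)])
READ a @v3: history=[] -> no version <= 3 -> NONE
v5: WRITE a=53  (a history now [(5, 53)])
v6: WRITE b=73  (b history now [(1, 25), (2, 37), (3, 55), (4, 6), (6, 73)])
v7: WRITE b=44  (b history now [(1, 25), (2, 37), (3, 55), (4, 6), (6, 73), (7, 44)])
Read results in order: ['NONE', '25', '25', '25', '25', 'NONE', 'NONE', 'NONE', '25', '37', '25', 'NONE']
NONE count = 5

Answer: 5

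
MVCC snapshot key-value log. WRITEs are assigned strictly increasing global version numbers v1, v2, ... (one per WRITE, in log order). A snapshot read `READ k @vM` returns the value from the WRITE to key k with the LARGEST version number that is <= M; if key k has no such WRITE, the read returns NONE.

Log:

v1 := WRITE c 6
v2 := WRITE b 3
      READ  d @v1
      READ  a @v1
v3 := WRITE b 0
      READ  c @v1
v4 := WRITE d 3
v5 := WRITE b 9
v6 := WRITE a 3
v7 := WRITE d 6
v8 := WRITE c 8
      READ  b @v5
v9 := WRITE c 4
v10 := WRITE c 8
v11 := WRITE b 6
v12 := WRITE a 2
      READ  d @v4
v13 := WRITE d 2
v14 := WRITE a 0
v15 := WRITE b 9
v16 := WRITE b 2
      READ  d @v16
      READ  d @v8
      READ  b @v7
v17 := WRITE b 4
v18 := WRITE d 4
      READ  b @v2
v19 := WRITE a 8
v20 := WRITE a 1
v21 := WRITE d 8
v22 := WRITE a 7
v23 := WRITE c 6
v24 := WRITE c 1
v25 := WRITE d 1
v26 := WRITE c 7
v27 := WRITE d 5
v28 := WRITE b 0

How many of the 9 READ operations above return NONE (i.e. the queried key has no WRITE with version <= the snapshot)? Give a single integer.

v1: WRITE c=6  (c history now [(1, 6)])
v2: WRITE b=3  (b history now [(2, 3)])
READ d @v1: history=[] -> no version <= 1 -> NONE
READ a @v1: history=[] -> no version <= 1 -> NONE
v3: WRITE b=0  (b history now [(2, 3), (3, 0)])
READ c @v1: history=[(1, 6)] -> pick v1 -> 6
v4: WRITE d=3  (d history now [(4, 3)])
v5: WRITE b=9  (b history now [(2, 3), (3, 0), (5, 9)])
v6: WRITE a=3  (a history now [(6, 3)])
v7: WRITE d=6  (d history now [(4, 3), (7, 6)])
v8: WRITE c=8  (c history now [(1, 6), (8, 8)])
READ b @v5: history=[(2, 3), (3, 0), (5, 9)] -> pick v5 -> 9
v9: WRITE c=4  (c history now [(1, 6), (8, 8), (9, 4)])
v10: WRITE c=8  (c history now [(1, 6), (8, 8), (9, 4), (10, 8)])
v11: WRITE b=6  (b history now [(2, 3), (3, 0), (5, 9), (11, 6)])
v12: WRITE a=2  (a history now [(6, 3), (12, 2)])
READ d @v4: history=[(4, 3), (7, 6)] -> pick v4 -> 3
v13: WRITE d=2  (d history now [(4, 3), (7, 6), (13, 2)])
v14: WRITE a=0  (a history now [(6, 3), (12, 2), (14, 0)])
v15: WRITE b=9  (b history now [(2, 3), (3, 0), (5, 9), (11, 6), (15, 9)])
v16: WRITE b=2  (b history now [(2, 3), (3, 0), (5, 9), (11, 6), (15, 9), (16, 2)])
READ d @v16: history=[(4, 3), (7, 6), (13, 2)] -> pick v13 -> 2
READ d @v8: history=[(4, 3), (7, 6), (13, 2)] -> pick v7 -> 6
READ b @v7: history=[(2, 3), (3, 0), (5, 9), (11, 6), (15, 9), (16, 2)] -> pick v5 -> 9
v17: WRITE b=4  (b history now [(2, 3), (3, 0), (5, 9), (11, 6), (15, 9), (16, 2), (17, 4)])
v18: WRITE d=4  (d history now [(4, 3), (7, 6), (13, 2), (18, 4)])
READ b @v2: history=[(2, 3), (3, 0), (5, 9), (11, 6), (15, 9), (16, 2), (17, 4)] -> pick v2 -> 3
v19: WRITE a=8  (a history now [(6, 3), (12, 2), (14, 0), (19, 8)])
v20: WRITE a=1  (a history now [(6, 3), (12, 2), (14, 0), (19, 8), (20, 1)])
v21: WRITE d=8  (d history now [(4, 3), (7, 6), (13, 2), (18, 4), (21, 8)])
v22: WRITE a=7  (a history now [(6, 3), (12, 2), (14, 0), (19, 8), (20, 1), (22, 7)])
v23: WRITE c=6  (c history now [(1, 6), (8, 8), (9, 4), (10, 8), (23, 6)])
v24: WRITE c=1  (c history now [(1, 6), (8, 8), (9, 4), (10, 8), (23, 6), (24, 1)])
v25: WRITE d=1  (d history now [(4, 3), (7, 6), (13, 2), (18, 4), (21, 8), (25, 1)])
v26: WRITE c=7  (c history now [(1, 6), (8, 8), (9, 4), (10, 8), (23, 6), (24, 1), (26, 7)])
v27: WRITE d=5  (d history now [(4, 3), (7, 6), (13, 2), (18, 4), (21, 8), (25, 1), (27, 5)])
v28: WRITE b=0  (b history now [(2, 3), (3, 0), (5, 9), (11, 6), (15, 9), (16, 2), (17, 4), (28, 0)])
Read results in order: ['NONE', 'NONE', '6', '9', '3', '2', '6', '9', '3']
NONE count = 2

Answer: 2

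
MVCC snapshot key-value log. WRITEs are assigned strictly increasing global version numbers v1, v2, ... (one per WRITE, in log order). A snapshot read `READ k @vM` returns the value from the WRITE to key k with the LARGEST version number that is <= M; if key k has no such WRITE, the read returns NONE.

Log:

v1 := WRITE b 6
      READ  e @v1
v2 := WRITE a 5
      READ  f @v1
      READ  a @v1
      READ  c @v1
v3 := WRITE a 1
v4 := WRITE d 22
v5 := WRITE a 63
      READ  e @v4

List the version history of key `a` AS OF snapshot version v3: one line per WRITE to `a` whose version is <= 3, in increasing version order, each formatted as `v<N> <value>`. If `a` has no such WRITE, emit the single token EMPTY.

Scan writes for key=a with version <= 3:
  v1 WRITE b 6 -> skip
  v2 WRITE a 5 -> keep
  v3 WRITE a 1 -> keep
  v4 WRITE d 22 -> skip
  v5 WRITE a 63 -> drop (> snap)
Collected: [(2, 5), (3, 1)]

Answer: v2 5
v3 1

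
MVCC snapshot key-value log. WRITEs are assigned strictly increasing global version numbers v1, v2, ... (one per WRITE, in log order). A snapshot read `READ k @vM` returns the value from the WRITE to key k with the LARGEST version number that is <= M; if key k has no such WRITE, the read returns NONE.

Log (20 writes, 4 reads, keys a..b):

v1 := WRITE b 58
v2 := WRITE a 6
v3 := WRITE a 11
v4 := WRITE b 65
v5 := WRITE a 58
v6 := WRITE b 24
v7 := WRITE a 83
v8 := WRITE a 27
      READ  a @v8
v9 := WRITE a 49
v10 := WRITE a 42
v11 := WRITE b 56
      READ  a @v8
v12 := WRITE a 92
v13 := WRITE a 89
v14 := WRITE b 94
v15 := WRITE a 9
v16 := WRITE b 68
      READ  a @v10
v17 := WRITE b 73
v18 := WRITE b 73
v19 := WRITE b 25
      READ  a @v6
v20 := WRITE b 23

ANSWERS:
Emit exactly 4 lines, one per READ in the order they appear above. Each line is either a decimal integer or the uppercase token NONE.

v1: WRITE b=58  (b history now [(1, 58)])
v2: WRITE a=6  (a history now [(2, 6)])
v3: WRITE a=11  (a history now [(2, 6), (3, 11)])
v4: WRITE b=65  (b history now [(1, 58), (4, 65)])
v5: WRITE a=58  (a history now [(2, 6), (3, 11), (5, 58)])
v6: WRITE b=24  (b history now [(1, 58), (4, 65), (6, 24)])
v7: WRITE a=83  (a history now [(2, 6), (3, 11), (5, 58), (7, 83)])
v8: WRITE a=27  (a history now [(2, 6), (3, 11), (5, 58), (7, 83), (8, 27)])
READ a @v8: history=[(2, 6), (3, 11), (5, 58), (7, 83), (8, 27)] -> pick v8 -> 27
v9: WRITE a=49  (a history now [(2, 6), (3, 11), (5, 58), (7, 83), (8, 27), (9, 49)])
v10: WRITE a=42  (a history now [(2, 6), (3, 11), (5, 58), (7, 83), (8, 27), (9, 49), (10, 42)])
v11: WRITE b=56  (b history now [(1, 58), (4, 65), (6, 24), (11, 56)])
READ a @v8: history=[(2, 6), (3, 11), (5, 58), (7, 83), (8, 27), (9, 49), (10, 42)] -> pick v8 -> 27
v12: WRITE a=92  (a history now [(2, 6), (3, 11), (5, 58), (7, 83), (8, 27), (9, 49), (10, 42), (12, 92)])
v13: WRITE a=89  (a history now [(2, 6), (3, 11), (5, 58), (7, 83), (8, 27), (9, 49), (10, 42), (12, 92), (13, 89)])
v14: WRITE b=94  (b history now [(1, 58), (4, 65), (6, 24), (11, 56), (14, 94)])
v15: WRITE a=9  (a history now [(2, 6), (3, 11), (5, 58), (7, 83), (8, 27), (9, 49), (10, 42), (12, 92), (13, 89), (15, 9)])
v16: WRITE b=68  (b history now [(1, 58), (4, 65), (6, 24), (11, 56), (14, 94), (16, 68)])
READ a @v10: history=[(2, 6), (3, 11), (5, 58), (7, 83), (8, 27), (9, 49), (10, 42), (12, 92), (13, 89), (15, 9)] -> pick v10 -> 42
v17: WRITE b=73  (b history now [(1, 58), (4, 65), (6, 24), (11, 56), (14, 94), (16, 68), (17, 73)])
v18: WRITE b=73  (b history now [(1, 58), (4, 65), (6, 24), (11, 56), (14, 94), (16, 68), (17, 73), (18, 73)])
v19: WRITE b=25  (b history now [(1, 58), (4, 65), (6, 24), (11, 56), (14, 94), (16, 68), (17, 73), (18, 73), (19, 25)])
READ a @v6: history=[(2, 6), (3, 11), (5, 58), (7, 83), (8, 27), (9, 49), (10, 42), (12, 92), (13, 89), (15, 9)] -> pick v5 -> 58
v20: WRITE b=23  (b history now [(1, 58), (4, 65), (6, 24), (11, 56), (14, 94), (16, 68), (17, 73), (18, 73), (19, 25), (20, 23)])

Answer: 27
27
42
58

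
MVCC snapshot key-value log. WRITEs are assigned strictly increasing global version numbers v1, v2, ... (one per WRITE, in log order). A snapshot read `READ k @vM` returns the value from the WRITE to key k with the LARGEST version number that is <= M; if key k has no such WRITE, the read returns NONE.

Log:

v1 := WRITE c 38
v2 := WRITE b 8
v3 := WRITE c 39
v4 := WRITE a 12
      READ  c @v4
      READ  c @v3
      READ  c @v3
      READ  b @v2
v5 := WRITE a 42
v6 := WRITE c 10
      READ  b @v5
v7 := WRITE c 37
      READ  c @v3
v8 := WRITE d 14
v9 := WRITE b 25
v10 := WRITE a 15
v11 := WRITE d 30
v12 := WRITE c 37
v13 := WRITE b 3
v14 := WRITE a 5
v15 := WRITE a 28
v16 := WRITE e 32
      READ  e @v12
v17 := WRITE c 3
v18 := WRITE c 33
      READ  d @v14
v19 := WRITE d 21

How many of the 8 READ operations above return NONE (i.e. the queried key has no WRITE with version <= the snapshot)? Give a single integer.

v1: WRITE c=38  (c history now [(1, 38)])
v2: WRITE b=8  (b history now [(2, 8)])
v3: WRITE c=39  (c history now [(1, 38), (3, 39)])
v4: WRITE a=12  (a history now [(4, 12)])
READ c @v4: history=[(1, 38), (3, 39)] -> pick v3 -> 39
READ c @v3: history=[(1, 38), (3, 39)] -> pick v3 -> 39
READ c @v3: history=[(1, 38), (3, 39)] -> pick v3 -> 39
READ b @v2: history=[(2, 8)] -> pick v2 -> 8
v5: WRITE a=42  (a history now [(4, 12), (5, 42)])
v6: WRITE c=10  (c history now [(1, 38), (3, 39), (6, 10)])
READ b @v5: history=[(2, 8)] -> pick v2 -> 8
v7: WRITE c=37  (c history now [(1, 38), (3, 39), (6, 10), (7, 37)])
READ c @v3: history=[(1, 38), (3, 39), (6, 10), (7, 37)] -> pick v3 -> 39
v8: WRITE d=14  (d history now [(8, 14)])
v9: WRITE b=25  (b history now [(2, 8), (9, 25)])
v10: WRITE a=15  (a history now [(4, 12), (5, 42), (10, 15)])
v11: WRITE d=30  (d history now [(8, 14), (11, 30)])
v12: WRITE c=37  (c history now [(1, 38), (3, 39), (6, 10), (7, 37), (12, 37)])
v13: WRITE b=3  (b history now [(2, 8), (9, 25), (13, 3)])
v14: WRITE a=5  (a history now [(4, 12), (5, 42), (10, 15), (14, 5)])
v15: WRITE a=28  (a history now [(4, 12), (5, 42), (10, 15), (14, 5), (15, 28)])
v16: WRITE e=32  (e history now [(16, 32)])
READ e @v12: history=[(16, 32)] -> no version <= 12 -> NONE
v17: WRITE c=3  (c history now [(1, 38), (3, 39), (6, 10), (7, 37), (12, 37), (17, 3)])
v18: WRITE c=33  (c history now [(1, 38), (3, 39), (6, 10), (7, 37), (12, 37), (17, 3), (18, 33)])
READ d @v14: history=[(8, 14), (11, 30)] -> pick v11 -> 30
v19: WRITE d=21  (d history now [(8, 14), (11, 30), (19, 21)])
Read results in order: ['39', '39', '39', '8', '8', '39', 'NONE', '30']
NONE count = 1

Answer: 1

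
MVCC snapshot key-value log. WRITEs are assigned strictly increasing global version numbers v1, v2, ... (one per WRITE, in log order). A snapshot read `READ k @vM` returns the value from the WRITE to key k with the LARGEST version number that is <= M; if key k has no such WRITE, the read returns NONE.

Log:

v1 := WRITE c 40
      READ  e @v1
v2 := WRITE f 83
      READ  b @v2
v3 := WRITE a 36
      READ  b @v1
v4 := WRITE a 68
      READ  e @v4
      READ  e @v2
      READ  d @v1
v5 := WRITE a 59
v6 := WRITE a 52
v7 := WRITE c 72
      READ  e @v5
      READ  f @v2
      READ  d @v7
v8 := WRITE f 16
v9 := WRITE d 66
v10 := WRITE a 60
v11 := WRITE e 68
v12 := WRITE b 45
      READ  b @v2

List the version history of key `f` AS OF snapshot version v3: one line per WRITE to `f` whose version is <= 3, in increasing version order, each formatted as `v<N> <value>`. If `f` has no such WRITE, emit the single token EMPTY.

Answer: v2 83

Derivation:
Scan writes for key=f with version <= 3:
  v1 WRITE c 40 -> skip
  v2 WRITE f 83 -> keep
  v3 WRITE a 36 -> skip
  v4 WRITE a 68 -> skip
  v5 WRITE a 59 -> skip
  v6 WRITE a 52 -> skip
  v7 WRITE c 72 -> skip
  v8 WRITE f 16 -> drop (> snap)
  v9 WRITE d 66 -> skip
  v10 WRITE a 60 -> skip
  v11 WRITE e 68 -> skip
  v12 WRITE b 45 -> skip
Collected: [(2, 83)]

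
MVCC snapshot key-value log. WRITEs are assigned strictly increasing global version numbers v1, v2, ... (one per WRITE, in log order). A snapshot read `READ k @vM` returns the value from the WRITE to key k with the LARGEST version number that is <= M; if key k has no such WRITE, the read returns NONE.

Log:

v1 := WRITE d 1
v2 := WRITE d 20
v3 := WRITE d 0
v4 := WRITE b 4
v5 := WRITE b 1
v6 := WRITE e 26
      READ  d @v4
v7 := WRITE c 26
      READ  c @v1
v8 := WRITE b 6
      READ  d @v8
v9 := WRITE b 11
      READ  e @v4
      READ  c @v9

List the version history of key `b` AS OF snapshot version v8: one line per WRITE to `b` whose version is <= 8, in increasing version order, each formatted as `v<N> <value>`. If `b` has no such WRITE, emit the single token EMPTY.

Scan writes for key=b with version <= 8:
  v1 WRITE d 1 -> skip
  v2 WRITE d 20 -> skip
  v3 WRITE d 0 -> skip
  v4 WRITE b 4 -> keep
  v5 WRITE b 1 -> keep
  v6 WRITE e 26 -> skip
  v7 WRITE c 26 -> skip
  v8 WRITE b 6 -> keep
  v9 WRITE b 11 -> drop (> snap)
Collected: [(4, 4), (5, 1), (8, 6)]

Answer: v4 4
v5 1
v8 6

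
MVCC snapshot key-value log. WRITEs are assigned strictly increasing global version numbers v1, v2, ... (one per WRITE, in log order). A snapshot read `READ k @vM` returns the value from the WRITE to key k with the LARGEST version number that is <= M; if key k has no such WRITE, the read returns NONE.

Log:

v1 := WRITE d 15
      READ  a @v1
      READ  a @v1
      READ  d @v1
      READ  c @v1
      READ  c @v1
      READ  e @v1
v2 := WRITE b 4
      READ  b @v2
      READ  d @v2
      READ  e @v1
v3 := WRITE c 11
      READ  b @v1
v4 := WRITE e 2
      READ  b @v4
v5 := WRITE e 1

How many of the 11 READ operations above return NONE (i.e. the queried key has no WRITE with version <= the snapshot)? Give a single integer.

Answer: 7

Derivation:
v1: WRITE d=15  (d history now [(1, 15)])
READ a @v1: history=[] -> no version <= 1 -> NONE
READ a @v1: history=[] -> no version <= 1 -> NONE
READ d @v1: history=[(1, 15)] -> pick v1 -> 15
READ c @v1: history=[] -> no version <= 1 -> NONE
READ c @v1: history=[] -> no version <= 1 -> NONE
READ e @v1: history=[] -> no version <= 1 -> NONE
v2: WRITE b=4  (b history now [(2, 4)])
READ b @v2: history=[(2, 4)] -> pick v2 -> 4
READ d @v2: history=[(1, 15)] -> pick v1 -> 15
READ e @v1: history=[] -> no version <= 1 -> NONE
v3: WRITE c=11  (c history now [(3, 11)])
READ b @v1: history=[(2, 4)] -> no version <= 1 -> NONE
v4: WRITE e=2  (e history now [(4, 2)])
READ b @v4: history=[(2, 4)] -> pick v2 -> 4
v5: WRITE e=1  (e history now [(4, 2), (5, 1)])
Read results in order: ['NONE', 'NONE', '15', 'NONE', 'NONE', 'NONE', '4', '15', 'NONE', 'NONE', '4']
NONE count = 7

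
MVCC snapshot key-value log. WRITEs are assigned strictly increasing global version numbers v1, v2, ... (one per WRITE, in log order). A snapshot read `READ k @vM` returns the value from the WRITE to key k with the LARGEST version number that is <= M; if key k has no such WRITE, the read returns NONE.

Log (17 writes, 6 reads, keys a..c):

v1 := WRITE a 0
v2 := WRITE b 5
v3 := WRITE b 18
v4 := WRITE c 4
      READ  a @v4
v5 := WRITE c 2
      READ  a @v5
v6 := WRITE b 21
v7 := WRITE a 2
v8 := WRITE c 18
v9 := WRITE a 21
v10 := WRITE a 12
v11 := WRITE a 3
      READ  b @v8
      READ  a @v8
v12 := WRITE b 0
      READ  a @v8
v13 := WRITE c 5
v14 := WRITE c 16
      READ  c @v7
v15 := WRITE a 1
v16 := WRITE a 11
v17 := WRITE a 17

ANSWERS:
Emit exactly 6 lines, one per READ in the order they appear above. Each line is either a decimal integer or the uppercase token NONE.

Answer: 0
0
21
2
2
2

Derivation:
v1: WRITE a=0  (a history now [(1, 0)])
v2: WRITE b=5  (b history now [(2, 5)])
v3: WRITE b=18  (b history now [(2, 5), (3, 18)])
v4: WRITE c=4  (c history now [(4, 4)])
READ a @v4: history=[(1, 0)] -> pick v1 -> 0
v5: WRITE c=2  (c history now [(4, 4), (5, 2)])
READ a @v5: history=[(1, 0)] -> pick v1 -> 0
v6: WRITE b=21  (b history now [(2, 5), (3, 18), (6, 21)])
v7: WRITE a=2  (a history now [(1, 0), (7, 2)])
v8: WRITE c=18  (c history now [(4, 4), (5, 2), (8, 18)])
v9: WRITE a=21  (a history now [(1, 0), (7, 2), (9, 21)])
v10: WRITE a=12  (a history now [(1, 0), (7, 2), (9, 21), (10, 12)])
v11: WRITE a=3  (a history now [(1, 0), (7, 2), (9, 21), (10, 12), (11, 3)])
READ b @v8: history=[(2, 5), (3, 18), (6, 21)] -> pick v6 -> 21
READ a @v8: history=[(1, 0), (7, 2), (9, 21), (10, 12), (11, 3)] -> pick v7 -> 2
v12: WRITE b=0  (b history now [(2, 5), (3, 18), (6, 21), (12, 0)])
READ a @v8: history=[(1, 0), (7, 2), (9, 21), (10, 12), (11, 3)] -> pick v7 -> 2
v13: WRITE c=5  (c history now [(4, 4), (5, 2), (8, 18), (13, 5)])
v14: WRITE c=16  (c history now [(4, 4), (5, 2), (8, 18), (13, 5), (14, 16)])
READ c @v7: history=[(4, 4), (5, 2), (8, 18), (13, 5), (14, 16)] -> pick v5 -> 2
v15: WRITE a=1  (a history now [(1, 0), (7, 2), (9, 21), (10, 12), (11, 3), (15, 1)])
v16: WRITE a=11  (a history now [(1, 0), (7, 2), (9, 21), (10, 12), (11, 3), (15, 1), (16, 11)])
v17: WRITE a=17  (a history now [(1, 0), (7, 2), (9, 21), (10, 12), (11, 3), (15, 1), (16, 11), (17, 17)])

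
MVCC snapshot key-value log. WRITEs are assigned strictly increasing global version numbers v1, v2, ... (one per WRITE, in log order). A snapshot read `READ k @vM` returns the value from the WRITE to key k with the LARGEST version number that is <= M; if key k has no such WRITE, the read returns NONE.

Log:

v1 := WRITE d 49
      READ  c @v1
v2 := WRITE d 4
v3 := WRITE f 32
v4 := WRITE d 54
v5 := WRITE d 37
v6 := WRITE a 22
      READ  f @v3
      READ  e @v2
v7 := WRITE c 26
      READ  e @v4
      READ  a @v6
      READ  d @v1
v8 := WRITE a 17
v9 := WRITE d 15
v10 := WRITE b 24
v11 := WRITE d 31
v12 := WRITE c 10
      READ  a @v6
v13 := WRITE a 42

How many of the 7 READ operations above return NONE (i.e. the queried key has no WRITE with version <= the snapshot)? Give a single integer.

Answer: 3

Derivation:
v1: WRITE d=49  (d history now [(1, 49)])
READ c @v1: history=[] -> no version <= 1 -> NONE
v2: WRITE d=4  (d history now [(1, 49), (2, 4)])
v3: WRITE f=32  (f history now [(3, 32)])
v4: WRITE d=54  (d history now [(1, 49), (2, 4), (4, 54)])
v5: WRITE d=37  (d history now [(1, 49), (2, 4), (4, 54), (5, 37)])
v6: WRITE a=22  (a history now [(6, 22)])
READ f @v3: history=[(3, 32)] -> pick v3 -> 32
READ e @v2: history=[] -> no version <= 2 -> NONE
v7: WRITE c=26  (c history now [(7, 26)])
READ e @v4: history=[] -> no version <= 4 -> NONE
READ a @v6: history=[(6, 22)] -> pick v6 -> 22
READ d @v1: history=[(1, 49), (2, 4), (4, 54), (5, 37)] -> pick v1 -> 49
v8: WRITE a=17  (a history now [(6, 22), (8, 17)])
v9: WRITE d=15  (d history now [(1, 49), (2, 4), (4, 54), (5, 37), (9, 15)])
v10: WRITE b=24  (b history now [(10, 24)])
v11: WRITE d=31  (d history now [(1, 49), (2, 4), (4, 54), (5, 37), (9, 15), (11, 31)])
v12: WRITE c=10  (c history now [(7, 26), (12, 10)])
READ a @v6: history=[(6, 22), (8, 17)] -> pick v6 -> 22
v13: WRITE a=42  (a history now [(6, 22), (8, 17), (13, 42)])
Read results in order: ['NONE', '32', 'NONE', 'NONE', '22', '49', '22']
NONE count = 3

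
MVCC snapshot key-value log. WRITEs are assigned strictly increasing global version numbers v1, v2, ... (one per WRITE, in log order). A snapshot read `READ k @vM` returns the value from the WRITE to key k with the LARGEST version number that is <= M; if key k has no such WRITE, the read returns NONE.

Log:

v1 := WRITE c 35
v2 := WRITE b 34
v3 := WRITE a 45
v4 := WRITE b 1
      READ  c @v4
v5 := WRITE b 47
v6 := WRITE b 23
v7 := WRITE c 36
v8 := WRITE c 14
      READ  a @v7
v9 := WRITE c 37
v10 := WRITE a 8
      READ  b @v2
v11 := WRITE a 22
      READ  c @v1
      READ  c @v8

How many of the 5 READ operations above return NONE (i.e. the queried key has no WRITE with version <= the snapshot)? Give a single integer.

Answer: 0

Derivation:
v1: WRITE c=35  (c history now [(1, 35)])
v2: WRITE b=34  (b history now [(2, 34)])
v3: WRITE a=45  (a history now [(3, 45)])
v4: WRITE b=1  (b history now [(2, 34), (4, 1)])
READ c @v4: history=[(1, 35)] -> pick v1 -> 35
v5: WRITE b=47  (b history now [(2, 34), (4, 1), (5, 47)])
v6: WRITE b=23  (b history now [(2, 34), (4, 1), (5, 47), (6, 23)])
v7: WRITE c=36  (c history now [(1, 35), (7, 36)])
v8: WRITE c=14  (c history now [(1, 35), (7, 36), (8, 14)])
READ a @v7: history=[(3, 45)] -> pick v3 -> 45
v9: WRITE c=37  (c history now [(1, 35), (7, 36), (8, 14), (9, 37)])
v10: WRITE a=8  (a history now [(3, 45), (10, 8)])
READ b @v2: history=[(2, 34), (4, 1), (5, 47), (6, 23)] -> pick v2 -> 34
v11: WRITE a=22  (a history now [(3, 45), (10, 8), (11, 22)])
READ c @v1: history=[(1, 35), (7, 36), (8, 14), (9, 37)] -> pick v1 -> 35
READ c @v8: history=[(1, 35), (7, 36), (8, 14), (9, 37)] -> pick v8 -> 14
Read results in order: ['35', '45', '34', '35', '14']
NONE count = 0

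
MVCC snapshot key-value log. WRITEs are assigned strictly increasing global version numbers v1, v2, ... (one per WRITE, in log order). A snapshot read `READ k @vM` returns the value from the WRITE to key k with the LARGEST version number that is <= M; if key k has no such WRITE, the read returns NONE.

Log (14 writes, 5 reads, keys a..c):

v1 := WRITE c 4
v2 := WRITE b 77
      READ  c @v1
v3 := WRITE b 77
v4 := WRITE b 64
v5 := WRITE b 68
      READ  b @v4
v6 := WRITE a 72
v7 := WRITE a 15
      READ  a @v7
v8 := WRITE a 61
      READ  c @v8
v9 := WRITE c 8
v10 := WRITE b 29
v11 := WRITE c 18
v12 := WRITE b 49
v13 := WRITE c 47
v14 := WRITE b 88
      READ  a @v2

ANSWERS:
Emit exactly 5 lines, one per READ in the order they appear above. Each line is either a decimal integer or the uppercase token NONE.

Answer: 4
64
15
4
NONE

Derivation:
v1: WRITE c=4  (c history now [(1, 4)])
v2: WRITE b=77  (b history now [(2, 77)])
READ c @v1: history=[(1, 4)] -> pick v1 -> 4
v3: WRITE b=77  (b history now [(2, 77), (3, 77)])
v4: WRITE b=64  (b history now [(2, 77), (3, 77), (4, 64)])
v5: WRITE b=68  (b history now [(2, 77), (3, 77), (4, 64), (5, 68)])
READ b @v4: history=[(2, 77), (3, 77), (4, 64), (5, 68)] -> pick v4 -> 64
v6: WRITE a=72  (a history now [(6, 72)])
v7: WRITE a=15  (a history now [(6, 72), (7, 15)])
READ a @v7: history=[(6, 72), (7, 15)] -> pick v7 -> 15
v8: WRITE a=61  (a history now [(6, 72), (7, 15), (8, 61)])
READ c @v8: history=[(1, 4)] -> pick v1 -> 4
v9: WRITE c=8  (c history now [(1, 4), (9, 8)])
v10: WRITE b=29  (b history now [(2, 77), (3, 77), (4, 64), (5, 68), (10, 29)])
v11: WRITE c=18  (c history now [(1, 4), (9, 8), (11, 18)])
v12: WRITE b=49  (b history now [(2, 77), (3, 77), (4, 64), (5, 68), (10, 29), (12, 49)])
v13: WRITE c=47  (c history now [(1, 4), (9, 8), (11, 18), (13, 47)])
v14: WRITE b=88  (b history now [(2, 77), (3, 77), (4, 64), (5, 68), (10, 29), (12, 49), (14, 88)])
READ a @v2: history=[(6, 72), (7, 15), (8, 61)] -> no version <= 2 -> NONE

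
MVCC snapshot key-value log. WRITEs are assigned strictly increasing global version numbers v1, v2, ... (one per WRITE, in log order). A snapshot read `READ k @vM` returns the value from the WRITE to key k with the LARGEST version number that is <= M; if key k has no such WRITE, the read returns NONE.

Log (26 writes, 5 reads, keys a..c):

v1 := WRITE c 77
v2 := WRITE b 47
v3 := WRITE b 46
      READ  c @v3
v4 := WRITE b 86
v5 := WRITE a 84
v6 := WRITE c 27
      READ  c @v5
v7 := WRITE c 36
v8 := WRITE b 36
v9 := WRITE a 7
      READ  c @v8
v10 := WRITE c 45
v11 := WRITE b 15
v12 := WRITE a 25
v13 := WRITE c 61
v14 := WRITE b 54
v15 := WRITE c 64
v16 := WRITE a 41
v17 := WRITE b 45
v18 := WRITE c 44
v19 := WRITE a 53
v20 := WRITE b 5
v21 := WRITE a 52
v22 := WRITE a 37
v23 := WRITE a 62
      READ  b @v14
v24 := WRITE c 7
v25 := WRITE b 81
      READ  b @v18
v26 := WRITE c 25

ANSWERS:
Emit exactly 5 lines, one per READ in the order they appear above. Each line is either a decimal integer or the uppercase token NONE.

v1: WRITE c=77  (c history now [(1, 77)])
v2: WRITE b=47  (b history now [(2, 47)])
v3: WRITE b=46  (b history now [(2, 47), (3, 46)])
READ c @v3: history=[(1, 77)] -> pick v1 -> 77
v4: WRITE b=86  (b history now [(2, 47), (3, 46), (4, 86)])
v5: WRITE a=84  (a history now [(5, 84)])
v6: WRITE c=27  (c history now [(1, 77), (6, 27)])
READ c @v5: history=[(1, 77), (6, 27)] -> pick v1 -> 77
v7: WRITE c=36  (c history now [(1, 77), (6, 27), (7, 36)])
v8: WRITE b=36  (b history now [(2, 47), (3, 46), (4, 86), (8, 36)])
v9: WRITE a=7  (a history now [(5, 84), (9, 7)])
READ c @v8: history=[(1, 77), (6, 27), (7, 36)] -> pick v7 -> 36
v10: WRITE c=45  (c history now [(1, 77), (6, 27), (7, 36), (10, 45)])
v11: WRITE b=15  (b history now [(2, 47), (3, 46), (4, 86), (8, 36), (11, 15)])
v12: WRITE a=25  (a history now [(5, 84), (9, 7), (12, 25)])
v13: WRITE c=61  (c history now [(1, 77), (6, 27), (7, 36), (10, 45), (13, 61)])
v14: WRITE b=54  (b history now [(2, 47), (3, 46), (4, 86), (8, 36), (11, 15), (14, 54)])
v15: WRITE c=64  (c history now [(1, 77), (6, 27), (7, 36), (10, 45), (13, 61), (15, 64)])
v16: WRITE a=41  (a history now [(5, 84), (9, 7), (12, 25), (16, 41)])
v17: WRITE b=45  (b history now [(2, 47), (3, 46), (4, 86), (8, 36), (11, 15), (14, 54), (17, 45)])
v18: WRITE c=44  (c history now [(1, 77), (6, 27), (7, 36), (10, 45), (13, 61), (15, 64), (18, 44)])
v19: WRITE a=53  (a history now [(5, 84), (9, 7), (12, 25), (16, 41), (19, 53)])
v20: WRITE b=5  (b history now [(2, 47), (3, 46), (4, 86), (8, 36), (11, 15), (14, 54), (17, 45), (20, 5)])
v21: WRITE a=52  (a history now [(5, 84), (9, 7), (12, 25), (16, 41), (19, 53), (21, 52)])
v22: WRITE a=37  (a history now [(5, 84), (9, 7), (12, 25), (16, 41), (19, 53), (21, 52), (22, 37)])
v23: WRITE a=62  (a history now [(5, 84), (9, 7), (12, 25), (16, 41), (19, 53), (21, 52), (22, 37), (23, 62)])
READ b @v14: history=[(2, 47), (3, 46), (4, 86), (8, 36), (11, 15), (14, 54), (17, 45), (20, 5)] -> pick v14 -> 54
v24: WRITE c=7  (c history now [(1, 77), (6, 27), (7, 36), (10, 45), (13, 61), (15, 64), (18, 44), (24, 7)])
v25: WRITE b=81  (b history now [(2, 47), (3, 46), (4, 86), (8, 36), (11, 15), (14, 54), (17, 45), (20, 5), (25, 81)])
READ b @v18: history=[(2, 47), (3, 46), (4, 86), (8, 36), (11, 15), (14, 54), (17, 45), (20, 5), (25, 81)] -> pick v17 -> 45
v26: WRITE c=25  (c history now [(1, 77), (6, 27), (7, 36), (10, 45), (13, 61), (15, 64), (18, 44), (24, 7), (26, 25)])

Answer: 77
77
36
54
45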